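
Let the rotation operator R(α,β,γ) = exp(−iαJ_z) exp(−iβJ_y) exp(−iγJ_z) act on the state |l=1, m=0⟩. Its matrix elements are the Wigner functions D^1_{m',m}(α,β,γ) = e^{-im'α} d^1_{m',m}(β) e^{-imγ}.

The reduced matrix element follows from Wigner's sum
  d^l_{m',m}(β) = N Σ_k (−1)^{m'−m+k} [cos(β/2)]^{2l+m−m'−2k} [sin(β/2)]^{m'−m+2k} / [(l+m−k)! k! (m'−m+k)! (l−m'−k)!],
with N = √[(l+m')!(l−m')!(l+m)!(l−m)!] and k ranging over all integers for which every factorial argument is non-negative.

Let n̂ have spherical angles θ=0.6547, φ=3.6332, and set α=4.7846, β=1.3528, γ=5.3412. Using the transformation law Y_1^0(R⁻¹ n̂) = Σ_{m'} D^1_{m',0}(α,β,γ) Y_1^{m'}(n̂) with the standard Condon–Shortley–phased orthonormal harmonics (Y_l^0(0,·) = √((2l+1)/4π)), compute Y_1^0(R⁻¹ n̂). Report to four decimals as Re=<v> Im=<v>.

Re=0.2021 Im=0.0000

Need the full column D^1_{m',0} for m'=−1..1 at α=4.7846, β=1.3528, γ=5.3412.
cos(β/2)=0.779831, sin(β/2)=0.625990
d^1_{-1,0}: single k=1 term ⇒ +0.690372;  D = +0.049809-0.688572i
d^1_{0,0}: k∈[0..1] ⇒ +0.608137 -0.391863 = +0.216274;  D = +0.216274+0.000000i
d^1_{1,0}: single k=0 term ⇒ -0.690372;  D = -0.049809-0.688572i
Y_1^{m'}(θ=0.6547,φ=3.6332) and Σ D·Y over m':
  (+0.0498-0.6886i)·(-0.1855+0.0993i)  (+0.2163+0.0000i)·(+0.3876+0.0000i)  (-0.0498-0.6886i)·(+0.1855+0.0993i)
Y_1^0(R⁻¹ n̂) = +0.202108+0.000000i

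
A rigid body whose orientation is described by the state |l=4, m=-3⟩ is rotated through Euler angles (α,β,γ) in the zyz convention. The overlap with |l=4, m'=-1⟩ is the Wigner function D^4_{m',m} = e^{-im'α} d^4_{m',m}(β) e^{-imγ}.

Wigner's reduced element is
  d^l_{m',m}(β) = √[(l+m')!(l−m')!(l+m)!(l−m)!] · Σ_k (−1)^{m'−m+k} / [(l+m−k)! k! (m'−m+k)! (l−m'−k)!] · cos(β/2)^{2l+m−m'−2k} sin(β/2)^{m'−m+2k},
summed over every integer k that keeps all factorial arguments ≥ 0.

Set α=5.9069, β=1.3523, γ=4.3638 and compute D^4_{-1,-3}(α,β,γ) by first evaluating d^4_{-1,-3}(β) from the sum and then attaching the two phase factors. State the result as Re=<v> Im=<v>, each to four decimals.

Re=-0.0504 Im=-0.0076

Split into d^4_{-1,-3}(β=1.3523) × two z-phases.
c=cos(1.3523/2)=0.779988, s=sin(1.3523/2)=0.625795; N=√[6·120·1·5040]=1904.940944
k: max(0,(-3)−(-1))=0 … min(4+(-3),4−(-1))=1
  k=0: (−1)^2·1904.9409/(240)·0.7800^6·0.6258^2 = +0.699940
  k=1: (−1)^3·1904.9409/(144)·0.7800^4·0.6258^4 = -0.750927
d^4_{-1,-3}(1.3523) = +0.699940 -0.750927 = -0.050987
D = (+0.930036-0.367468i)·(-0.050987)·(+0.865309+0.501238i) = -0.050424-0.007556i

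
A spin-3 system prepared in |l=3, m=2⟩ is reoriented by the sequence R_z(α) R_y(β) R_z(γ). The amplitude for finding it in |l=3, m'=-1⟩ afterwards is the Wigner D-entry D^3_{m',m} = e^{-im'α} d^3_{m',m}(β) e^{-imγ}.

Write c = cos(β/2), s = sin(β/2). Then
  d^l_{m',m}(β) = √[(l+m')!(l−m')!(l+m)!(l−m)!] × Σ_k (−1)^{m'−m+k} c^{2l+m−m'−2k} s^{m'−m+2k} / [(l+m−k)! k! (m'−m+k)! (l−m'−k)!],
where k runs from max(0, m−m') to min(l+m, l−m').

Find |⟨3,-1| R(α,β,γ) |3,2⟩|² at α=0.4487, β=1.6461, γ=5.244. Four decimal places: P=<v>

P=0.1077

D^3_{-1,2}(0.4487,1.6461,5.244) = e^{-i·-1·0.4487}·d^3_{-1,2}(1.6461)·e^{-i·2·5.244}. Compute d first:
c=cos(1.6461/2)=0.679988, s=sin(1.6461/2)=0.733223; N=√[2·24·120·1]=75.894664
The bounds max(0,m−m')=3 and min(l+m,l−m')=4 give 2 terms
  k=3: (−1)^0·75.8947/(12)·0.6800^3·0.7332^3 = +0.783867
  k=4: (−1)^1·75.8947/(24)·0.6800^1·0.7332^5 = -0.455703
d^3_{-1,2}(1.6461) = +0.783867 -0.455703 = +0.328164
|D^3_{-1,2}|² = |d^3_{-1,2}(β)|² = (+0.328164)² = 0.107691 (the z-rotation phases have unit modulus)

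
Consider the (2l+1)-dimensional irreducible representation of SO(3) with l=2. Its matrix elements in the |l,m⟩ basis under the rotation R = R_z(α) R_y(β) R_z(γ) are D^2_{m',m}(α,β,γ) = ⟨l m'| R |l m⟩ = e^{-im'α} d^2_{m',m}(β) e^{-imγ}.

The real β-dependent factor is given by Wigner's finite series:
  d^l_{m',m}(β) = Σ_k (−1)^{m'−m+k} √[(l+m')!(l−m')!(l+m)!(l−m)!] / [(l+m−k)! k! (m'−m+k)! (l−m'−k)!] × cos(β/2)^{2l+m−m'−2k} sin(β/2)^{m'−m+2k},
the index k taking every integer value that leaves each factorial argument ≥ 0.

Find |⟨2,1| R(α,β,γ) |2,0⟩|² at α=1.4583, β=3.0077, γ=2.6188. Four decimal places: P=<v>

P=0.0263

First d^2_{1,0}(β=3.0077), then the phase factors e^{-i(1)α} and e^{-i(0)γ}:
c=cos(3.0077/2)=0.066896, s=sin(3.0077/2)=0.997760; N=√[6·1·2·2]=4.898979
k: max(0,(0)−(1))=0 … min(2+(0),2−(1))=1
  k=0: (−1)^1·4.8990/(2)·0.0669^3·0.9978^1 = -0.000732
  k=1: (−1)^2·4.8990/(2)·0.0669^1·0.9978^3 = +0.162763
d^2_{1,0}(3.0077) = -0.000732 +0.162763 = +0.162031
|D^2_{1,0}|² = |d^2_{1,0}(β)|² = (+0.162031)² = 0.026254 (the z-rotation phases have unit modulus)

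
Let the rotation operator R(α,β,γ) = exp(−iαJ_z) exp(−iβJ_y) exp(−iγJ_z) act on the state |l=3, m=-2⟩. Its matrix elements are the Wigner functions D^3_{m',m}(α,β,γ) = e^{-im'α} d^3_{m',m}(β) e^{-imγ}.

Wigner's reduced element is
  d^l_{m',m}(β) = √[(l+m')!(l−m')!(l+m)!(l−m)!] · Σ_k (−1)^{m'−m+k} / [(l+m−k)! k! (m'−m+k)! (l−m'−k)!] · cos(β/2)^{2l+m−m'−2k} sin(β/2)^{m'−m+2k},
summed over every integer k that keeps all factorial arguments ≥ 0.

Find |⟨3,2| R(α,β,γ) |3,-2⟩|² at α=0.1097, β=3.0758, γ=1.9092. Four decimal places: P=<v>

P=0.9828

Split into d^3_{2,-2}(β=3.0758) × two z-phases.
c=cos(3.0758/2)=0.032890, s=sin(3.0758/2)=0.999459; N=√[120·1·1·120]=120.000000
k∈{0,1} keeps every argument non-negative
  k=0: (−1)^4·120.0000/(24)·0.0329^2·0.9995^4 = +0.005397
  k=1: (−1)^5·120.0000/(120)·0.0329^0·0.9995^6 = -0.996758
d^3_{2,-2}(3.0758) = +0.005397 -0.996758 = -0.991361
|D^3_{2,-2}|² = |d^3_{2,-2}(β)|² = (-0.991361)² = 0.982797 (the z-rotation phases have unit modulus)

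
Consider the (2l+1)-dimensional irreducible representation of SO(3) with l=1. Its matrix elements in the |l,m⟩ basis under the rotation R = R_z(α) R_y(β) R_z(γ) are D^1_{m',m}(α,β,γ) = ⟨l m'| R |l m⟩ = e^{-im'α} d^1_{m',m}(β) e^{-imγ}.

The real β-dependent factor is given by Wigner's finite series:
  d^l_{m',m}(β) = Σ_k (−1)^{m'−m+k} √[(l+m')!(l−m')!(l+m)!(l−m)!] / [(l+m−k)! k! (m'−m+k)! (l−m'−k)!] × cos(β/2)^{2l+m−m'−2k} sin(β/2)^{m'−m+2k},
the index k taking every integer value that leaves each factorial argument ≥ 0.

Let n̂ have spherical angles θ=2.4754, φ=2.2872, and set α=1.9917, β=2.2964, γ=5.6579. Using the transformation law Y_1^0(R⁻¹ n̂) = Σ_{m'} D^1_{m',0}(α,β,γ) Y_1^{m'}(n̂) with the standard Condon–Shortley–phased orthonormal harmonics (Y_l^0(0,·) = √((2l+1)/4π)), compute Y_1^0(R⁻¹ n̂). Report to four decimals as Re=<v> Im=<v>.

Need the full column D^1_{m',0} for m'=−1..1 at α=1.9917, β=2.2964, γ=5.6579.
cos(β/2)=0.410130, sin(β/2)=0.912027
d^1_{-1,0}: single k=1 term ⇒ +0.528986;  D = -0.216136+0.482816i
d^1_{0,0}: k∈[0..1] ⇒ +0.168206 -0.831794 = -0.663587;  D = -0.663587+0.000000i
d^1_{1,0}: single k=0 term ⇒ -0.528986;  D = +0.216136+0.482816i
Y_1^{m'}(θ=2.4754,φ=2.2872) and Σ D·Y over m':
  (-0.2161+0.4828i)·(-0.1402-0.1610i)  (-0.6636+0.0000i)·(-0.3841+0.0000i)  (+0.2161+0.4828i)·(+0.1402-0.1610i)
Y_1^0(R⁻¹ n̂) = +0.471005+0.000000i

Re=0.4710 Im=0.0000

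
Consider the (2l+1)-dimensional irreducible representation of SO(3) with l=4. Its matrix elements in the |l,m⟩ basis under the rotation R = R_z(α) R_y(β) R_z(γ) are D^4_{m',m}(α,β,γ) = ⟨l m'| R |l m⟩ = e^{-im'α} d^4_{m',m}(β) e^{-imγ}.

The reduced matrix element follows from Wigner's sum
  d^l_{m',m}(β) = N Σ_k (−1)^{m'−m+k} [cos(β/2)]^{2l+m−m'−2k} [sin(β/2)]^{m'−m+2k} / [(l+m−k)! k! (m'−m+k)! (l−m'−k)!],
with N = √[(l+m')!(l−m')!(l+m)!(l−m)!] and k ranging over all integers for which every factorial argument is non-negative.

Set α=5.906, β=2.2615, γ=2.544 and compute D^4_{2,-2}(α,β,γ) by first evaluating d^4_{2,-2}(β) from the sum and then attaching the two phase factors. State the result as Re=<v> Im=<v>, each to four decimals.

Re=-0.3748 Im=0.1768

D^4_{2,-2}(5.906,2.2615,2.544) = e^{-i·2·5.906}·d^4_{2,-2}(2.2615)·e^{-i·-2·2.544}. Compute d first:
Half-angle: c=0.425981, s=0.904732. N=√(720·2·2·720)=1440.000000
Admissible k: 0..2 (factorial args all ≥0)
  k=0: (−1)^4·1440.0000/(96)·0.4260^4·0.9047^4 = +0.330928
  k=1: (−1)^5·1440.0000/(120)·0.4260^2·0.9047^6 = -1.194214
  k=2: (−1)^6·1440.0000/(1440)·0.4260^0·0.9047^8 = +0.448910
d^4_{2,-2}(2.2615) = +0.330928 -1.194214 +0.448910 = -0.414376
D = (+0.728703+0.684830i)·(-0.414376)·(+0.366841-0.930284i) = -0.374763+0.176804i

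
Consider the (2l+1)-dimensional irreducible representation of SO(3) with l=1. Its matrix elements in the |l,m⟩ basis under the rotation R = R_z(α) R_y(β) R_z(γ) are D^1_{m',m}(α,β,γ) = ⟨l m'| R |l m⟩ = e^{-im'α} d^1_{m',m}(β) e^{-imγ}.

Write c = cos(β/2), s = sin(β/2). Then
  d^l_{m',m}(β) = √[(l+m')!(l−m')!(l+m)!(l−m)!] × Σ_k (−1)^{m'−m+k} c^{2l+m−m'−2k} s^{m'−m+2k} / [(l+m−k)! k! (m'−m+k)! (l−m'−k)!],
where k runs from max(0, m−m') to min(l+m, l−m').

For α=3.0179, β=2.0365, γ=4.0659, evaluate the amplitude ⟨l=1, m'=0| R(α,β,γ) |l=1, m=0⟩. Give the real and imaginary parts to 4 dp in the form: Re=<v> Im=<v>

Re=-0.4491 Im=0.0000

First d^1_{0,0}(β=2.0365), then the phase factors e^{-i(0)α} and e^{-i(0)γ}:
With c≡cos(β/2)=0.524856 and s≡sin(β/2)=0.851191, N=[1·1·1·1]^{1/2}=1.000000
The bounds max(0,m−m')=0 and min(l+m,l−m')=1 give 2 terms
  k=0: (−1)^0·1.0000/(1)·0.5249^2·0.8512^0 = +0.275474
  k=1: (−1)^1·1.0000/(1)·0.5249^0·0.8512^2 = -0.724526
d^1_{0,0}(2.0365) = +0.275474 -0.724526 = -0.449052
Attach z-rotation phases: D = e^{-i(0)(3.0179)}·(-0.449052)·e^{-i(0)(4.0659)} = -0.449052+0.000000i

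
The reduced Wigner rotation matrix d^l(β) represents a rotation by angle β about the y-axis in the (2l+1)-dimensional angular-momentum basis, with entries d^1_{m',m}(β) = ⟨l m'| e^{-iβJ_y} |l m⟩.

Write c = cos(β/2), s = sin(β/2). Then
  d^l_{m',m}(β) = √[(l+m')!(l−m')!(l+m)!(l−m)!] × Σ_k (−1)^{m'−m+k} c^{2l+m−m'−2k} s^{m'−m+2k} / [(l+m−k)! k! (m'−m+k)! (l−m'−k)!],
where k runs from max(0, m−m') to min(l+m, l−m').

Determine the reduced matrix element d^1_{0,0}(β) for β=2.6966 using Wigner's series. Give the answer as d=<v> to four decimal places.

d^1_{0,0}(β=2.6966) via Wigner's sum:
c=cos(2.6966/2)=0.220665, s=sin(2.6966/2)=0.975350; N=√[1·1·1·1]=1.000000
Admissible k: 0..1 (factorial args all ≥0)
  k=0: (−1)^0·1.0000/(1)·0.2207^2·0.9753^0 = +0.048693
  k=1: (−1)^1·1.0000/(1)·0.2207^0·0.9753^2 = -0.951307
d^1_{0,0}(2.6966) = +0.048693 -0.951307 = -0.902614

d=-0.9026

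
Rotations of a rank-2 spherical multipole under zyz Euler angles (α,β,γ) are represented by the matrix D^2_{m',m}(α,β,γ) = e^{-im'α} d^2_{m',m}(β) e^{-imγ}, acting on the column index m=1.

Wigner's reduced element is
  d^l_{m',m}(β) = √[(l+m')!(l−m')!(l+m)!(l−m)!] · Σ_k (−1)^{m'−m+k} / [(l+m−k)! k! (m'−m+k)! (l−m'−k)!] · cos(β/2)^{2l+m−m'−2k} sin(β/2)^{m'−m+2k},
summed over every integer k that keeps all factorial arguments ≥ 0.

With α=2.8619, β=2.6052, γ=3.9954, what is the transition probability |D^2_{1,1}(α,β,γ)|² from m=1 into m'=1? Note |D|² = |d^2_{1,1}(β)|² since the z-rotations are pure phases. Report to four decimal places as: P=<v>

First d^2_{1,1}(β=2.6052), then the phase factors e^{-i(1)α} and e^{-i(1)γ}:
With c≡cos(β/2)=0.264993 and s≡sin(β/2)=0.964250, N=[6·1·6·1]^{1/2}=6.000000
The bounds max(0,m−m')=0 and min(l+m,l−m')=1 give 2 terms
  k=0: (−1)^0·6.0000/(6)·0.2650^4·0.9643^0 = +0.004931
  k=1: (−1)^1·6.0000/(2)·0.2650^2·0.9643^2 = -0.195870
d^2_{1,1}(2.6052) = +0.004931 -0.195870 = -0.190939
|D^2_{1,1}|² = |d^2_{1,1}(β)|² = (-0.190939)² = 0.036458 (the z-rotation phases have unit modulus)

P=0.0365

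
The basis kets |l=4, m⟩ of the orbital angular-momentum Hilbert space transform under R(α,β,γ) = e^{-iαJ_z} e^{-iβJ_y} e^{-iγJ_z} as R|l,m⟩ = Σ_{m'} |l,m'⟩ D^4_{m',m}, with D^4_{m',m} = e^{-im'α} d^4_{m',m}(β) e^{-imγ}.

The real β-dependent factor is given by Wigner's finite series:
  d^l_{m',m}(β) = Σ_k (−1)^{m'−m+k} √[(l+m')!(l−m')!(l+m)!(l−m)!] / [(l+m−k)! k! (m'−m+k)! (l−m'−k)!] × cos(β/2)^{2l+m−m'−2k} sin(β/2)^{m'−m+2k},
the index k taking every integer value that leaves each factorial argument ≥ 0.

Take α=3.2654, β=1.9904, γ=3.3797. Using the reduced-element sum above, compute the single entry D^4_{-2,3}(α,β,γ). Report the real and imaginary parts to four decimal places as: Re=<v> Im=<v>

First d^4_{-2,3}(β=1.9904), then the phase factors e^{-i(-2)α} and e^{-i(3)γ}:
c=cos(1.9904/2)=0.544335, s=sin(1.9904/2)=0.838868; N=√[2·720·5040·1]=2693.993318
k: max(0,(3)−(-2))=5 … min(4+(3),4−(-2))=6
  k=5: (−1)^0·2693.9933/(240)·0.5443^3·0.8389^5 = +0.752059
  k=6: (−1)^1·2693.9933/(720)·0.5443^1·0.8389^7 = -0.595368
d^4_{-2,3}(1.9904) = +0.752059 -0.595368 = +0.156692
Attach z-rotation phases: D = e^{-i(-2)(3.2654)}·(+0.156692)·e^{-i(3)(3.3797)} = -0.139934+0.070503i

Re=-0.1399 Im=0.0705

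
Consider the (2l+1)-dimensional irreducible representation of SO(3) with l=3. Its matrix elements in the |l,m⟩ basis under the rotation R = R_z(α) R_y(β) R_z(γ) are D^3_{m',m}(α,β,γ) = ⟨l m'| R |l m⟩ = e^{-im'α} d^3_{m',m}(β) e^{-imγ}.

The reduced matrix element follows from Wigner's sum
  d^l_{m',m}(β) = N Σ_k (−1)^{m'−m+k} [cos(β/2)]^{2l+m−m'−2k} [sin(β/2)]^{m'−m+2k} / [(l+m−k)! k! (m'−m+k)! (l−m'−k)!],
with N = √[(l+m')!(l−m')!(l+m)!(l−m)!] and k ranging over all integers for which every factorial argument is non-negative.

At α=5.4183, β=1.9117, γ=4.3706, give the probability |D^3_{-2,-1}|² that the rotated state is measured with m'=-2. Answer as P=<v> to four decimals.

Split into d^3_{-2,-1}(β=1.9117) × two z-phases.
Half-angle: c=0.576915, s=0.816804. N=√(1·120·2·24)=75.894664
Admissible k: 1..2 (factorial args all ≥0)
  k=1: (−1)^0·75.8947/(24)·0.5769^5·0.8168^1 = +0.165073
  k=2: (−1)^1·75.8947/(12)·0.5769^3·0.8168^3 = -0.661788
d^3_{-2,-1}(1.9117) = +0.165073 -0.661788 = -0.496715
|D^3_{-2,-1}|² = |d^3_{-2,-1}(β)|² = (-0.496715)² = 0.246726 (the z-rotation phases have unit modulus)

P=0.2467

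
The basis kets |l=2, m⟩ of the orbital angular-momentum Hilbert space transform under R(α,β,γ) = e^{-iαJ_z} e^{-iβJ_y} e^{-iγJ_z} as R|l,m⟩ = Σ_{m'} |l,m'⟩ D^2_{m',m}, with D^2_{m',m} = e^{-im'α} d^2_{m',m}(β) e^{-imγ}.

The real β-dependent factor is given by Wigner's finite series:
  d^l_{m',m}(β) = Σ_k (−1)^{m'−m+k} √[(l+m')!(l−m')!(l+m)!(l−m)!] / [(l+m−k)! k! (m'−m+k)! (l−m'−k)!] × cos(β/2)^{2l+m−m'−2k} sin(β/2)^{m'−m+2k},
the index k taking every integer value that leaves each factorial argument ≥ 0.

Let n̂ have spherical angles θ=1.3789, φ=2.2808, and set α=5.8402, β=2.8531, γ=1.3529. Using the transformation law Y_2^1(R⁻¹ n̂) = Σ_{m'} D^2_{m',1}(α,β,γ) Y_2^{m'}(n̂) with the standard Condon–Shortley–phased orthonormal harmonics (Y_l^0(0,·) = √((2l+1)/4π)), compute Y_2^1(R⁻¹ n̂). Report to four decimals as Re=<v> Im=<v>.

Re=0.1906 Im=-0.2372

Need the full column D^2_{m',1} for m'=−2..2 at α=5.8402, β=2.8531, γ=1.3529.
cos(β/2)=0.143747, sin(β/2)=0.989615
d^2_{-2,1}: single k=3 term ⇒ +0.278629;  D = -0.172604-0.218728i
d^2_{-1,1}: k∈[2..3] ⇒ +0.060708 -0.959101 = -0.898392;  D = +0.200515+0.875730i
d^2_{0,1}: k∈[1..2] ⇒ +0.007200 -0.341249 = -0.334049;  D = -0.072213+0.326150i
d^2_{1,1}: k∈[0..1] ⇒ +0.000427 -0.060708 = -0.060281;  D = -0.037002+0.047589i
d^2_{2,1}: single k=0 term ⇒ -0.005879;  D = -0.005250+0.002646i
Y_2^{m'}(θ=1.3789,φ=2.2808) and Σ D·Y over m':
  (-0.1726-0.2187i)·(-0.0559+0.3680i)  (+0.2005+0.8757i)·(-0.0943-0.1097i)  (-0.0722+0.3262i)·(-0.2810+0.0000i)  (-0.0370+0.0476i)·(+0.0943-0.1097i)  (-0.0052+0.0026i)·(-0.0559-0.3680i)
Y_2^1(R⁻¹ n̂) = +0.190583-0.237156i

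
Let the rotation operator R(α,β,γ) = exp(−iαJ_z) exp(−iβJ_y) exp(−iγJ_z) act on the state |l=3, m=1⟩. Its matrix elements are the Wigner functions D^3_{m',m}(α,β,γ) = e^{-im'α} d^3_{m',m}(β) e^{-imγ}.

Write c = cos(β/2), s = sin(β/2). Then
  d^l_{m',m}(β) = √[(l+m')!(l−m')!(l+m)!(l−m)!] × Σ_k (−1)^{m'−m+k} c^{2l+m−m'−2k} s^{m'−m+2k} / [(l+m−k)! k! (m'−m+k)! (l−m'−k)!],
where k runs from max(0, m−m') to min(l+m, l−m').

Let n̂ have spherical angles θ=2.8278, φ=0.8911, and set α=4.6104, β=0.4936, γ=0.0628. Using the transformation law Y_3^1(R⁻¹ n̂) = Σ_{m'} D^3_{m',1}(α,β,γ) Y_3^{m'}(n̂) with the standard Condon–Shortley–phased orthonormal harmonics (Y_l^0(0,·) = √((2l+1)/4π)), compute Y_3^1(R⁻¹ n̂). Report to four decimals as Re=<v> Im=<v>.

Re=-0.2719 Im=-0.1799

Need the full column D^3_{m',1} for m'=−3..3 at α=4.6104, β=0.4936, γ=0.0628.
cos(β/2)=0.969699, sin(β/2)=0.244302
d^3_{-3,1}: single k=4 term ⇒ +0.012973;  D = +0.004676+0.012101i
d^3_{-2,1}: k∈[3..4] ⇒ +0.084086 -0.002669 = +0.081417;  D = -0.078537+0.021464i
d^3_{-1,1}: k∈[2..4] ⇒ +0.316631 -0.026796 +0.000213 = +0.290048;  D = -0.047581-0.286119i
d^3_{0,1}: k∈[1..3] ⇒ +0.725610 -0.138167 +0.002923 = +0.590366;  D = +0.589202-0.037051i
d^3_{1,1}: k∈[0..2] ⇒ +0.831423 -0.422175 +0.020097 = +0.429345;  D = -0.016821+0.429015i
d^3_{2,1}: k∈[0..1] ⇒ -0.662388 +0.084086 = -0.578302;  D = +0.572548+0.081373i
d^3_{3,1}: single k=0 term ⇒ +0.204385;  D = +0.049211-0.198372i
Y_3^{m'}(θ=2.8278,φ=0.8911) and Σ D·Y over m':
  (+0.0047+0.0121i)·(-0.0109-0.0055i)  (-0.0785+0.0215i)·(+0.0194+0.0906i)  (-0.0476-0.2861i)·(+0.2209-0.2734i)  (+0.5892-0.0371i)·(-0.5408+0.0000i)  (-0.0168+0.4290i)·(-0.2209-0.2734i)  (+0.5725+0.0814i)·(+0.0194-0.0906i)  (+0.0492-0.1984i)·(+0.0109-0.0055i)
Y_3^1(R⁻¹ n̂) = -0.271898-0.179919i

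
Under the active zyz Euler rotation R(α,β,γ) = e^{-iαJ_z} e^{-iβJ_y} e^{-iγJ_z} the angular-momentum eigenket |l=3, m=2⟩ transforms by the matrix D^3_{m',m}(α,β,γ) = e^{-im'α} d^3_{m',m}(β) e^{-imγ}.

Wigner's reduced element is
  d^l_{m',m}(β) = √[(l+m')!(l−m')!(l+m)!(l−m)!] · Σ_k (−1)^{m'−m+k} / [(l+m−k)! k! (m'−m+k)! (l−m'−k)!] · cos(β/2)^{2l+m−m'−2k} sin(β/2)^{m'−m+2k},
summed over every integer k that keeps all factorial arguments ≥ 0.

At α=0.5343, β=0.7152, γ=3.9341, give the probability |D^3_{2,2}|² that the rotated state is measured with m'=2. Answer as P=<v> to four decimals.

D^3_{2,2}(0.5343,0.7152,3.9341) = e^{-i·2·0.5343}·d^3_{2,2}(0.7152)·e^{-i·2·3.9341}. Compute d first:
c=cos(0.7152/2)=0.936740, s=sin(0.7152/2)=0.350027; N=√[120·1·120·1]=120.000000
k∈{0,1} keeps every argument non-negative
  k=0: (−1)^0·120.0000/(120)·0.9367^6·0.3500^0 = +0.675637
  k=1: (−1)^1·120.0000/(24)·0.9367^4·0.3500^2 = -0.471681
d^3_{2,2}(0.7152) = +0.675637 -0.471681 = +0.203955
|D^3_{2,2}|² = |d^3_{2,2}(β)|² = (+0.203955)² = 0.041598 (the z-rotation phases have unit modulus)

P=0.0416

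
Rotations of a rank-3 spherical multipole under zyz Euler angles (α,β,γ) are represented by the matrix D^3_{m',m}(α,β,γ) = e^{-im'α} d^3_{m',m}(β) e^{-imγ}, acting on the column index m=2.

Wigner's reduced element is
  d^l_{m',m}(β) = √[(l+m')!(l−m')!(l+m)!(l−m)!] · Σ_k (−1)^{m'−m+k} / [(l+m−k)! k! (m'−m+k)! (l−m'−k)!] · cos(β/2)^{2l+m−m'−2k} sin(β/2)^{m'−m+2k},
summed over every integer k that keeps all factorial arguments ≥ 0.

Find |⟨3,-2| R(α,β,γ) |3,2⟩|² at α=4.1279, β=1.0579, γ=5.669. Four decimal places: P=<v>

P=0.0507

Split into d^3_{-2,2}(β=1.0579) × two z-phases.
With c≡cos(β/2)=0.863337 and s≡sin(β/2)=0.504627, N=[1·120·120·1]^{1/2}=120.000000
The bounds max(0,m−m')=4 and min(l+m,l−m')=5 give 2 terms
  k=4: (−1)^0·120.0000/(24)·0.8633^2·0.5046^4 = +0.241665
  k=5: (−1)^1·120.0000/(120)·0.8633^0·0.5046^6 = -0.016513
d^3_{-2,2}(1.0579) = +0.241665 -0.016513 = +0.225152
|D^3_{-2,2}|² = |d^3_{-2,2}(β)|² = (+0.225152)² = 0.050693 (the z-rotation phases have unit modulus)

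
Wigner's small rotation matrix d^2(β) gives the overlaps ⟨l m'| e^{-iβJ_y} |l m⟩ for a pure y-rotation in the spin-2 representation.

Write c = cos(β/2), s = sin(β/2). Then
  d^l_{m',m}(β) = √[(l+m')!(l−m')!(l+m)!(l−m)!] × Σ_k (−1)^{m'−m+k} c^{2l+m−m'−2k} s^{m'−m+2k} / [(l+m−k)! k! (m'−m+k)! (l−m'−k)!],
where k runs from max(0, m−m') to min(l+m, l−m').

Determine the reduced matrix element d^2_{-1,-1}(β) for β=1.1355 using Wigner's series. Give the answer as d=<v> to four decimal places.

d=-0.1113

d^2_{-1,-1}(β=1.1355) via Wigner's sum:
c=cos(1.1355/2)=0.843113, s=sin(1.1355/2)=0.537736; N=√[1·6·1·6]=6.000000
k∈{0,1} keeps every argument non-negative
  k=0: (−1)^0·6.0000/(6)·0.8431^4·0.5377^0 = +0.505293
  k=1: (−1)^1·6.0000/(2)·0.8431^2·0.5377^2 = -0.616640
d^2_{-1,-1}(1.1355) = +0.505293 -0.616640 = -0.111347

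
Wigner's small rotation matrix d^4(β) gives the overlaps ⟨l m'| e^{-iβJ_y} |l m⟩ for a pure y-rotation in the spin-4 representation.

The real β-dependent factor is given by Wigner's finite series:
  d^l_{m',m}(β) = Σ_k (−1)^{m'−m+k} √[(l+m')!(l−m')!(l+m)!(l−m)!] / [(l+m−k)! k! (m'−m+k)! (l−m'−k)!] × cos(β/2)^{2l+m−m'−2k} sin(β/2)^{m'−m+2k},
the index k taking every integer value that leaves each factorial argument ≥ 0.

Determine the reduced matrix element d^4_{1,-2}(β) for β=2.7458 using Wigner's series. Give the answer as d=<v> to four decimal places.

d=-0.5845

d^4_{1,-2}(β=2.7458) via Wigner's sum:
Half-angle: c=0.196607, s=0.980482. N=√(120·6·2·720)=1018.233765
The bounds max(0,m−m')=0 and min(l+m,l−m')=2 give 3 terms
  k=0: (−1)^3·1018.2338/(72)·0.1966^5·0.9805^3 = -0.003916
  k=1: (−1)^4·1018.2338/(48)·0.1966^3·0.9805^5 = +0.146084
  k=2: (−1)^5·1018.2338/(240)·0.1966^1·0.9805^7 = -0.726631
d^4_{1,-2}(2.7458) = -0.003916 +0.146084 -0.726631 = -0.584463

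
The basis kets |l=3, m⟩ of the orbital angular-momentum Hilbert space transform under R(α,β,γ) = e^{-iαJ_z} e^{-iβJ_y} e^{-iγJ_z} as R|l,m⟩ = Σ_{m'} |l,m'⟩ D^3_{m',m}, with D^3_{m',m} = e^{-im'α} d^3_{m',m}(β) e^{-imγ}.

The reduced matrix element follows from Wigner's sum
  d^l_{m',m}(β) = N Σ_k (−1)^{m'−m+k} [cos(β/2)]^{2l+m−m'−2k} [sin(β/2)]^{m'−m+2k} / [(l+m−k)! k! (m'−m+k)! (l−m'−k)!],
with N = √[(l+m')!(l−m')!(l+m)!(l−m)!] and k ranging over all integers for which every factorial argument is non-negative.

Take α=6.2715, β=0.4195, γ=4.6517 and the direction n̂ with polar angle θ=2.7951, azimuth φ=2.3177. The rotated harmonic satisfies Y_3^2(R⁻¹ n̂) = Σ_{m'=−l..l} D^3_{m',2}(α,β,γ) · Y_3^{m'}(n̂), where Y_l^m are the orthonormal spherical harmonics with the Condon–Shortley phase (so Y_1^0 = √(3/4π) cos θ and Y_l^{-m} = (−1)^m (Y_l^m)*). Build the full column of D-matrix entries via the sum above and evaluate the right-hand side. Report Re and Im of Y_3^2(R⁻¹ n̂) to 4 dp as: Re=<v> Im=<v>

Need the full column D^3_{m',2} for m'=−3..3 at α=6.2715, β=0.4195, γ=4.6517.
cos(β/2)=0.978083, sin(β/2)=0.208215
d^3_{-3,2}: single k=5 term ⇒ +0.000938;  D = -0.000934-0.000081i
d^3_{-2,2}: k∈[4..5] ⇒ +0.008990 -0.000081 = +0.008909;  D = -0.008866-0.000872i
d^3_{-1,2}: k∈[3..4] ⇒ +0.053419 -0.001210 = +0.052209;  D = -0.051895-0.005715i
d^3_{0,2}: k∈[2..3] ⇒ +0.217315 -0.009848 = +0.207466;  D = -0.205940-0.025120i
d^3_{1,2}: k∈[1..2] ⇒ +0.589375 -0.053419 = +0.535956;  D = -0.531218-0.071106i
d^3_{2,2}: k∈[0..1] ⇒ +0.875496 -0.198380 = +0.677116;  D = -0.670035-0.097670i
d^3_{3,2}: single k=0 term ⇒ -0.456528;  D = +0.450953+0.071125i
Y_3^{m'}(θ=2.7951,φ=2.3177) and Σ D·Y over m':
  (-0.0009-0.0001i)·(+0.0128-0.0101i)  (-0.0089-0.0009i)·(+0.0085-0.1105i)  (-0.0519-0.0057i)·(-0.2553-0.2757i)  (-0.2059-0.0251i)·(-0.4996+0.0000i)  (-0.5312-0.0711i)·(+0.2553-0.2757i)  (-0.6700-0.0977i)·(+0.0085+0.1105i)  (+0.4510+0.0711i)·(-0.0128-0.0101i)
Y_3^2(R⁻¹ n̂) = -0.040799+0.077226i

Re=-0.0408 Im=0.0772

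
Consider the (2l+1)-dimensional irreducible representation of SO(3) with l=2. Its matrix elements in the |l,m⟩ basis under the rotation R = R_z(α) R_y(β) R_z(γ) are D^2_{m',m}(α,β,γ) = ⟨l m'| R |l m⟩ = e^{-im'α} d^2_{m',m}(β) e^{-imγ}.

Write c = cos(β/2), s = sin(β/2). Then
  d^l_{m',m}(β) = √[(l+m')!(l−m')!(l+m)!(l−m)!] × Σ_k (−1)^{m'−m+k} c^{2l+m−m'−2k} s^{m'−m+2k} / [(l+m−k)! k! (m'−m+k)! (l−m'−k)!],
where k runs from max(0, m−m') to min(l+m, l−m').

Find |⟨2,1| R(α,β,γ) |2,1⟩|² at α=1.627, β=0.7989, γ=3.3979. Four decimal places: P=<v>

First d^2_{1,1}(β=0.7989), then the phase factors e^{-i(1)α} and e^{-i(1)γ}:
c=cos(0.7989/2)=0.921275, s=sin(0.7989/2)=0.388912; N=√[6·1·6·1]=6.000000
The bounds max(0,m−m')=0 and min(l+m,l−m')=1 give 2 terms
  k=0: (−1)^0·6.0000/(6)·0.9213^4·0.3889^0 = +0.720373
  k=1: (−1)^1·6.0000/(2)·0.9213^2·0.3889^2 = -0.385125
d^2_{1,1}(0.7989) = +0.720373 -0.385125 = +0.335247
|D^2_{1,1}|² = |d^2_{1,1}(β)|² = (+0.335247)² = 0.112391 (the z-rotation phases have unit modulus)

P=0.1124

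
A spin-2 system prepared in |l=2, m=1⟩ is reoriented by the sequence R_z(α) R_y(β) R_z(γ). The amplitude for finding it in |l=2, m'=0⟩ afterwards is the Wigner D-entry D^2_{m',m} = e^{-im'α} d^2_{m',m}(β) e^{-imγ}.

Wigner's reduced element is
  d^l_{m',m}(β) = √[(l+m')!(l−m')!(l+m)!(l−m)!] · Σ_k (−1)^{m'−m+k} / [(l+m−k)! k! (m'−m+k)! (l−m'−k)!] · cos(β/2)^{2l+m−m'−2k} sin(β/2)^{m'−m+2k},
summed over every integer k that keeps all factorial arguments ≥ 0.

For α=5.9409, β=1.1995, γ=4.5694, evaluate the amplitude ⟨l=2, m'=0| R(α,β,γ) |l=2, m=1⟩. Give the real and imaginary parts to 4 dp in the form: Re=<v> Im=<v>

D^2_{0,1}(5.9409,1.1995,4.5694) = e^{-i·0·5.9409}·d^2_{0,1}(1.1995)·e^{-i·1·4.5694}. Compute d first:
Half-angle: c=0.825477, s=0.564436. N=√(2·2·6·1)=4.898979
The bounds max(0,m−m')=1 and min(l+m,l−m')=2 give 2 terms
  k=1: (−1)^0·4.8990/(2)·0.8255^3·0.5644^1 = +0.777687
  k=2: (−1)^1·4.8990/(2)·0.8255^1·0.5644^3 = -0.363601
d^2_{0,1}(1.1995) = +0.777687 -0.363601 = +0.414086
D = (+1.000000+0.000000i)·(+0.414086)·(-0.142502+0.989794i) = -0.059008+0.409860i

Re=-0.0590 Im=0.4099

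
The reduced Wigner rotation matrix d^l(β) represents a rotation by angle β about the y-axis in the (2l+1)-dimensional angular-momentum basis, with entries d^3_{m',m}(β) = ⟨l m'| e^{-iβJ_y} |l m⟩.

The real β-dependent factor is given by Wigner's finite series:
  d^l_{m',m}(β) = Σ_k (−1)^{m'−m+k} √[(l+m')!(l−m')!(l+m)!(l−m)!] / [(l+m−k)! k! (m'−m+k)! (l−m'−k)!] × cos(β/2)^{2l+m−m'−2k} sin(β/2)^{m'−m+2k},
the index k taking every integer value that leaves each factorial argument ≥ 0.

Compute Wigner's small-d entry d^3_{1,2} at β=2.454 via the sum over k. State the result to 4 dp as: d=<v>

d=-0.1892

d^3_{1,2}(β=2.454) via Wigner's sum:
Half-angle: c=0.337064, s=0.941482. N=√(24·2·120·1)=75.894664
k∈{1,2} keeps every argument non-negative
  k=1: (−1)^0·75.8947/(24)·0.3371^5·0.9415^1 = +0.012953
  k=2: (−1)^1·75.8947/(12)·0.3371^3·0.9415^3 = -0.202116
d^3_{1,2}(2.454) = +0.012953 -0.202116 = -0.189163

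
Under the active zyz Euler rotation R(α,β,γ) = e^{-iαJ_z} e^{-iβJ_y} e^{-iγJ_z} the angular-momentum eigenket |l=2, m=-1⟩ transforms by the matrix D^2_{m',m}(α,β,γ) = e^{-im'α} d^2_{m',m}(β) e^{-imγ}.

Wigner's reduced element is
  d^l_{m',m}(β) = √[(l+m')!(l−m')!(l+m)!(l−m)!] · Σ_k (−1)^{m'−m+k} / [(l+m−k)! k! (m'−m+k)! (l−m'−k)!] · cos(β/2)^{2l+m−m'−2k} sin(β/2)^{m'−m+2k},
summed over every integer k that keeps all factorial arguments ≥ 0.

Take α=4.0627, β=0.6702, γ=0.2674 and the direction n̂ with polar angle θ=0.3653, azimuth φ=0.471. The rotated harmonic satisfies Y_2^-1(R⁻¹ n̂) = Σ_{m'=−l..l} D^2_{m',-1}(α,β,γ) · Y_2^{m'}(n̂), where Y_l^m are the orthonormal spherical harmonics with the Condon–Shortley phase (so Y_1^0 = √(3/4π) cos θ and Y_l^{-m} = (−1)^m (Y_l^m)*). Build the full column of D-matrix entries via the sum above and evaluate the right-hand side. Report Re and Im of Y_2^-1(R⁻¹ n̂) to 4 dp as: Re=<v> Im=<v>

Need the full column D^2_{m',-1} for m'=−2..2 at α=4.0627, β=0.6702, γ=0.2674.
cos(β/2)=0.944377, sin(β/2)=0.328864
d^2_{-2,-1}: single k=1 term ⇒ +0.553965;  D = -0.284252+0.475477i
d^2_{-1,-1}: k∈[0..1] ⇒ +0.795394 -0.289364 = +0.506030;  D = -0.188772-0.469502i
d^2_{0,-1}: k∈[0..1] ⇒ -0.678466 +0.082275 = -0.596191;  D = -0.575003-0.157528i
d^2_{1,-1}: k∈[0..1] ⇒ +0.289364 -0.011697 = +0.277667;  D = -0.220422+0.168859i
d^2_{2,-1}: single k=0 term ⇒ -0.067177;  D = +0.000270+0.067177i
Y_2^{m'}(θ=0.3653,φ=0.471) and Σ D·Y over m':
  (-0.2843+0.4755i)·(+0.0290-0.0399i)  (-0.1888-0.4695i)·(+0.2297-0.1170i)  (-0.5750-0.1575i)·(+0.5100+0.0000i)  (-0.2204+0.1689i)·(-0.2297-0.1170i)  (+0.0003+0.0672i)·(+0.0290+0.0399i)
Y_2^-1(R⁻¹ n̂) = -0.313126-0.152038i

Re=-0.3131 Im=-0.1520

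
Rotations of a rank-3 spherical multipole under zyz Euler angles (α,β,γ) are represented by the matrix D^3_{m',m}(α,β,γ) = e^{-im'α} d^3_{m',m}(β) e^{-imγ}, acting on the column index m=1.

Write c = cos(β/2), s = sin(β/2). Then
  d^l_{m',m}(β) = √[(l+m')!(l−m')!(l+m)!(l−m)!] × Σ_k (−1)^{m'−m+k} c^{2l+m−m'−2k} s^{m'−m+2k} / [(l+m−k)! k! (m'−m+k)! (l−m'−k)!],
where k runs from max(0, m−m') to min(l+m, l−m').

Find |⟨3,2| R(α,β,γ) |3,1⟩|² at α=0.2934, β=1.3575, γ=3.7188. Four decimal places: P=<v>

P=0.0292

First d^3_{2,1}(β=1.3575), then the phase factors e^{-i(2)α} and e^{-i(1)γ}:
With c≡cos(β/2)=0.778358 and s≡sin(β/2)=0.627821, N=[120·1·24·2]^{1/2}=75.894664
k∈{0,1} keeps every argument non-negative
  k=0: (−1)^1·75.8947/(24)·0.7784^5·0.6278^1 = -0.567196
  k=1: (−1)^2·75.8947/(12)·0.7784^3·0.6278^3 = +0.738032
d^3_{2,1}(1.3575) = -0.567196 +0.738032 = +0.170836
|D^3_{2,1}|² = |d^3_{2,1}(β)|² = (+0.170836)² = 0.029185 (the z-rotation phases have unit modulus)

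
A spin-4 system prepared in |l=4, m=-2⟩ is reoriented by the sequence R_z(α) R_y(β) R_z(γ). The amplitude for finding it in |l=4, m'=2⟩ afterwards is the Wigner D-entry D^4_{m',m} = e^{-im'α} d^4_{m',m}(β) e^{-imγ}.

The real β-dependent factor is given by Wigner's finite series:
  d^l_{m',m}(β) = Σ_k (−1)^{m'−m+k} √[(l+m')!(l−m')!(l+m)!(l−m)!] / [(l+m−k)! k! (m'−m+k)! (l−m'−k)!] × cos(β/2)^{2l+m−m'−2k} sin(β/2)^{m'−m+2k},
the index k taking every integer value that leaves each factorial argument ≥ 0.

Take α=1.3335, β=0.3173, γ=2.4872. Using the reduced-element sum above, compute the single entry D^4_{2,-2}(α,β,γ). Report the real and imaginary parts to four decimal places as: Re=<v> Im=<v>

Re=-0.0058 Im=0.0064

Split into d^4_{2,-2}(β=0.3173) × two z-phases.
Half-angle: c=0.987441, s=0.157985. N=√(720·2·2·720)=1440.000000
Admissible k: 0..2 (factorial args all ≥0)
  k=0: (−1)^4·1440.0000/(96)·0.9874^4·0.1580^4 = +0.008884
  k=1: (−1)^5·1440.0000/(120)·0.9874^2·0.1580^6 = -0.000182
  k=2: (−1)^6·1440.0000/(1440)·0.9874^0·0.1580^8 = +0.000000
d^4_{2,-2}(0.3173) = +0.008884 -0.000182 +0.000000 = +0.008702
Phases: e^{-i·(2)·1.3335}=-0.889479-0.456976i, e^{-i·(-2)·2.4872}=+0.259023-0.965871i ⇒ D=-0.005846+0.006446i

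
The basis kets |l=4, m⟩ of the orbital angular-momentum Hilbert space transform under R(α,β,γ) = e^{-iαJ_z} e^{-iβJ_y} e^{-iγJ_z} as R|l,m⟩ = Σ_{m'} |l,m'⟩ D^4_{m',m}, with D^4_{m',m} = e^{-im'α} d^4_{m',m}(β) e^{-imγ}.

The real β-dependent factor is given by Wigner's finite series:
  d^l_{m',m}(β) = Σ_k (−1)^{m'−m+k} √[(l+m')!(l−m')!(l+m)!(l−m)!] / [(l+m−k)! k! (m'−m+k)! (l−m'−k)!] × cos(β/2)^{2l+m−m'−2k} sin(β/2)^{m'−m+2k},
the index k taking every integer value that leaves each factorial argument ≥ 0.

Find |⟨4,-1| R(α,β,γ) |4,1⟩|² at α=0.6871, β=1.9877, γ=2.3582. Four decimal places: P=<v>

P=0.0317

First d^4_{-1,1}(β=1.9877), then the phase factors e^{-i(-1)α} and e^{-i(1)γ}:
c=cos(1.9877/2)=0.545467, s=sin(1.9877/2)=0.838132; N=√[6·120·120·6]=720.000000
k∈{2,3,4,5} keeps every argument non-negative
  k=2: (−1)^0·720.0000/(72)·0.5455^6·0.8381^2 = +0.185028
  k=3: (−1)^1·720.0000/(24)·0.5455^4·0.8381^4 = -1.310526
  k=4: (−1)^2·720.0000/(48)·0.5455^2·0.8381^6 = +1.547047
  k=5: (−1)^3·720.0000/(720)·0.5455^0·0.8381^8 = -0.243501
d^4_{-1,1}(1.9877) = +0.185028 -1.310526 +1.547047 -0.243501 = +0.178048
|D^4_{-1,1}|² = |d^4_{-1,1}(β)|² = (+0.178048)² = 0.031701 (the z-rotation phases have unit modulus)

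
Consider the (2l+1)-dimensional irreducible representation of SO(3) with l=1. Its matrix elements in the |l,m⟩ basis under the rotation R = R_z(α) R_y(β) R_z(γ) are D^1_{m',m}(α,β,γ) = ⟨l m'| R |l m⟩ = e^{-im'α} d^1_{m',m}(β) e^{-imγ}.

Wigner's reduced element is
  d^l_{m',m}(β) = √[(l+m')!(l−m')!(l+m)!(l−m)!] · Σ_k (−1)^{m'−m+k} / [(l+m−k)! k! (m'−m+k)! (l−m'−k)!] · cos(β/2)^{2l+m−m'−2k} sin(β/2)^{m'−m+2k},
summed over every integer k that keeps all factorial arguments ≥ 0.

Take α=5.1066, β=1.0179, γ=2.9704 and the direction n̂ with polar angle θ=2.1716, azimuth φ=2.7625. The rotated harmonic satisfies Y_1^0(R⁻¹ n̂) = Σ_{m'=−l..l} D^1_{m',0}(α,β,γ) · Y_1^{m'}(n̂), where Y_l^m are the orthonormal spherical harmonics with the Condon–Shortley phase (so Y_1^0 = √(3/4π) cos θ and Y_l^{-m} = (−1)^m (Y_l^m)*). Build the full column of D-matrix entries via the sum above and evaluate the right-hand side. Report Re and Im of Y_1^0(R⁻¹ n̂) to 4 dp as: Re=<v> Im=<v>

Need the full column D^1_{m',0} for m'=−1..1 at α=5.1066, β=1.0179, γ=2.9704.
cos(β/2)=0.873257, sin(β/2)=0.487261
d^1_{-1,0}: single k=1 term ⇒ +0.601753;  D = +0.231121-0.555598i
d^1_{0,0}: k∈[0..1] ⇒ +0.762577 -0.237423 = +0.525154;  D = +0.525154+0.000000i
d^1_{1,0}: single k=0 term ⇒ -0.601753;  D = -0.231121-0.555598i
Y_1^{m'}(θ=2.1716,φ=2.7625) and Σ D·Y over m':
  (+0.2311-0.5556i)·(-0.2648-0.1055i)  (+0.5252+0.0000i)·(-0.2762+0.0000i)  (-0.2311-0.5556i)·(+0.2648-0.1055i)
Y_1^0(R⁻¹ n̂) = -0.384632+0.000000i

Re=-0.3846 Im=0.0000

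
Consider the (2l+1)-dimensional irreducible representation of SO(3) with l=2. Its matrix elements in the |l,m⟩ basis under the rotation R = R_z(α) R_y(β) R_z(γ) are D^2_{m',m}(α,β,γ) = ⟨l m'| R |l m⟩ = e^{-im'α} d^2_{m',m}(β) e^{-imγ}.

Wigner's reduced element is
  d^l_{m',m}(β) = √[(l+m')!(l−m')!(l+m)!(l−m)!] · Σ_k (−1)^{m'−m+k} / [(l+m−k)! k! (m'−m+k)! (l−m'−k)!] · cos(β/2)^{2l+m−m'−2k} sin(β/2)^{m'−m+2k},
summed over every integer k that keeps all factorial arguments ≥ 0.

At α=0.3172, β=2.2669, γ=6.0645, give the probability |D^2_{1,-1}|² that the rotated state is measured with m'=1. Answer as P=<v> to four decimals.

Split into d^2_{1,-1}(β=2.2669) × two z-phases.
With c≡cos(β/2)=0.423537 and s≡sin(β/2)=0.905879, N=[6·1·1·6]^{1/2}=6.000000
k: max(0,(-1)−(1))=0 … min(2+(-1),2−(1))=1
  k=0: (−1)^2·6.0000/(2)·0.4235^2·0.9059^2 = +0.441615
  k=1: (−1)^3·6.0000/(6)·0.4235^0·0.9059^4 = -0.673411
d^2_{1,-1}(2.2669) = +0.441615 -0.673411 = -0.231796
|D^2_{1,-1}|² = |d^2_{1,-1}(β)|² = (-0.231796)² = 0.053729 (the z-rotation phases have unit modulus)

P=0.0537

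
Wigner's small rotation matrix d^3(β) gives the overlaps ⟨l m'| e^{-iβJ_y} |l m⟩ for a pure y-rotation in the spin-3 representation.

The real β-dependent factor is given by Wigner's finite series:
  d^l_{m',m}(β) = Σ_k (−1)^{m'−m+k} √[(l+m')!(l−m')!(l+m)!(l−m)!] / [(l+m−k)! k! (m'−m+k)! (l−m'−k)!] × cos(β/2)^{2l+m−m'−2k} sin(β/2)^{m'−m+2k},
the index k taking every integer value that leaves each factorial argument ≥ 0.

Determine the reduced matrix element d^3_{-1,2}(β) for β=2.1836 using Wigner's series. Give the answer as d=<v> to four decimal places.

d^3_{-1,2}(β=2.1836) via Wigner's sum:
With c≡cos(β/2)=0.460889 and s≡sin(β/2)=0.887458, N=[2·24·120·1]^{1/2}=75.894664
The bounds max(0,m−m')=3 and min(l+m,l−m')=4 give 2 terms
  k=3: (−1)^0·75.8947/(12)·0.4609^3·0.8875^3 = +0.432774
  k=4: (−1)^1·75.8947/(24)·0.4609^1·0.8875^5 = -0.802297
d^3_{-1,2}(2.1836) = +0.432774 -0.802297 = -0.369522

d=-0.3695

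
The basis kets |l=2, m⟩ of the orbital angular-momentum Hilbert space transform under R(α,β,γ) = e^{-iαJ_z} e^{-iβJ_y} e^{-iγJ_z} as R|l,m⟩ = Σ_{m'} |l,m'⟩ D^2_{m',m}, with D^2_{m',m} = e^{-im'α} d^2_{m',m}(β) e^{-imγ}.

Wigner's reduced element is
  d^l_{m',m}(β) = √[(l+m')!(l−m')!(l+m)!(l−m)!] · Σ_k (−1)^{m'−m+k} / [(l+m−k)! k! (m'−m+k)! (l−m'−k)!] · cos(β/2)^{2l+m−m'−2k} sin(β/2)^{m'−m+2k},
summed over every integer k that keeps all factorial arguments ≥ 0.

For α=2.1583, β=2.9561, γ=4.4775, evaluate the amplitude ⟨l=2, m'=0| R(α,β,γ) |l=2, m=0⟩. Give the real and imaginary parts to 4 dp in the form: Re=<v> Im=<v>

Re=0.9490 Im=0.0000

Split into d^2_{0,0}(β=2.9561) × two z-phases.
Half-angle: c=0.092613, s=0.995702. N=√(2·2·2·2)=4.000000
The bounds max(0,m−m')=0 and min(l+m,l−m')=2 give 3 terms
  k=0: (−1)^0·4.0000/(4)·0.0926^4·0.9957^0 = +0.000074
  k=1: (−1)^1·4.0000/(1)·0.0926^2·0.9957^2 = -0.034015
  k=2: (−1)^2·4.0000/(4)·0.0926^0·0.9957^4 = +0.982919
d^2_{0,0}(2.9561) = +0.000074 -0.034015 +0.982919 = +0.948978
D = (+1.000000+0.000000i)·(+0.948978)·(+1.000000+0.000000i) = +0.948978+0.000000i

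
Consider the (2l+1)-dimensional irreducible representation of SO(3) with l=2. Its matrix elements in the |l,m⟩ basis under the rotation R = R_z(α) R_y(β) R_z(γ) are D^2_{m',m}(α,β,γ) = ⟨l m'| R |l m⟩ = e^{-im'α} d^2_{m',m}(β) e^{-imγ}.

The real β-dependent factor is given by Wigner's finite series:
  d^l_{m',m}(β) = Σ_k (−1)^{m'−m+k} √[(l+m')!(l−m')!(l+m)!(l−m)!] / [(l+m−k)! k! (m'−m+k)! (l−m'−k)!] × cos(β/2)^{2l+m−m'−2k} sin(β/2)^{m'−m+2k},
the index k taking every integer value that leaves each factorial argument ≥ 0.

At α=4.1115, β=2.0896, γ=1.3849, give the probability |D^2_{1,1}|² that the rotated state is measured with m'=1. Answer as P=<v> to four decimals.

D^2_{1,1}(4.1115,2.0896,1.3849) = e^{-i·1·4.1115}·d^2_{1,1}(2.0896)·e^{-i·1·1.3849}. Compute d first:
c=cos(2.0896/2)=0.502075, s=sin(2.0896/2)=0.864824; N=√[6·1·6·1]=6.000000
k∈{0,1} keeps every argument non-negative
  k=0: (−1)^0·6.0000/(6)·0.5021^4·0.8648^0 = +0.063544
  k=1: (−1)^1·6.0000/(2)·0.5021^2·0.8648^2 = -0.565606
d^2_{1,1}(2.0896) = +0.063544 -0.565606 = -0.502062
|D^2_{1,1}|² = |d^2_{1,1}(β)|² = (-0.502062)² = 0.252066 (the z-rotation phases have unit modulus)

P=0.2521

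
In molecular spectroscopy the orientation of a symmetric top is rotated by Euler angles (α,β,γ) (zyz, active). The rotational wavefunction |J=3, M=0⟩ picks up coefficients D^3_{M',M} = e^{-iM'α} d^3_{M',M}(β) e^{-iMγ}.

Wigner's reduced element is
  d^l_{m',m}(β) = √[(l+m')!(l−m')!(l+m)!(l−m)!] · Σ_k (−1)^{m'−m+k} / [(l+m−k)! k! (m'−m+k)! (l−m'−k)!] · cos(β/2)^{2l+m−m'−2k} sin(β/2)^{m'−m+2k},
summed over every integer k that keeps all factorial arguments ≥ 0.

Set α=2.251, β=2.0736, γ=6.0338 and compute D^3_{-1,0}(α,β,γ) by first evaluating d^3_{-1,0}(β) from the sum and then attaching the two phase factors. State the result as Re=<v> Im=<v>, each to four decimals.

Re=-0.0384 Im=0.0475

Split into d^3_{-1,0}(β=2.0736) × two z-phases.
c=cos(2.0736/2)=0.508977, s=sin(2.0736/2)=0.860780; N=√[2·24·6·6]=41.569219
Admissible k: 1..3 (factorial args all ≥0)
  k=1: (−1)^0·41.5692/(12)·0.5090^5·0.8608^1 = +0.101853
  k=2: (−1)^1·41.5692/(4)·0.5090^3·0.8608^3 = -0.873944
  k=3: (−1)^2·41.5692/(12)·0.5090^1·0.8608^5 = +0.833201
d^3_{-1,0}(2.0736) = +0.101853 -0.873944 +0.833201 = +0.061110
Phases: e^{-i·(-1)·2.251}=-0.628951+0.777445i, e^{-i·(0)·6.0338}=+1.000000+0.000000i ⇒ D=-0.038435+0.047510i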